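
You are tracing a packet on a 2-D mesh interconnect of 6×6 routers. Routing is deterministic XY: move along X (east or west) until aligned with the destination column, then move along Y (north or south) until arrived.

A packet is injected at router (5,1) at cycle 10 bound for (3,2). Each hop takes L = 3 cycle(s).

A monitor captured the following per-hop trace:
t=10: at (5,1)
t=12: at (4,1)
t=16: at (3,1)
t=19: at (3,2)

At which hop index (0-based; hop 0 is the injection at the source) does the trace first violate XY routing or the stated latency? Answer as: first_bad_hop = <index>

first_bad_hop = 1

  1: Δx=-1 Δy=+0 Δt=2 [BAD: Δcyc=2≠L]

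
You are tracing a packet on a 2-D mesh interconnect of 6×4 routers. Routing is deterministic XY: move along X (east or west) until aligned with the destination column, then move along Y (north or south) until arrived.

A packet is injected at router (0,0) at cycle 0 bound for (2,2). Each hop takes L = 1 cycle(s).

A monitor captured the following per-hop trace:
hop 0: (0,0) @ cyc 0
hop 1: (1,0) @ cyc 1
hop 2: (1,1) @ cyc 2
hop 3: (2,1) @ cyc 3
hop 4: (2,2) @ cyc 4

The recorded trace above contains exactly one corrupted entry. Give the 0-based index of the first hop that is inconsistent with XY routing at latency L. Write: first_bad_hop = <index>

  1: Δx=+1 Δy=+0 Δt=1 [ok]
  2: Δx=+0 Δy=+1 Δt=1 [BAD: Y-move but x=1≠2]

first_bad_hop = 2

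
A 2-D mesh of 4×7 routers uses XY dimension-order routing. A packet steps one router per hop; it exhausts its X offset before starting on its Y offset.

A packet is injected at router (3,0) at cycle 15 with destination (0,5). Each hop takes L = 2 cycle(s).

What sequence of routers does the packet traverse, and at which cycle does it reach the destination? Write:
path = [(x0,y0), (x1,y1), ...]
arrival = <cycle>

path = [(3,0), (2,0), (1,0), (0,0), (0,1), (0,2), (0,3), (0,4), (0,5)]
arrival = 31

hop 0: (3,0) @ cyc 15
hop 1: (2,0) @ cyc 17  [W]
hop 2: (1,0) @ cyc 19  [W]
hop 3: (0,0) @ cyc 21  [W]
hop 4: (0,1) @ cyc 23  [N]
hop 5: (0,2) @ cyc 25  [N]
hop 6: (0,3) @ cyc 27  [N]
hop 7: (0,4) @ cyc 29  [N]
hop 8: (0,5) @ cyc 31  [N]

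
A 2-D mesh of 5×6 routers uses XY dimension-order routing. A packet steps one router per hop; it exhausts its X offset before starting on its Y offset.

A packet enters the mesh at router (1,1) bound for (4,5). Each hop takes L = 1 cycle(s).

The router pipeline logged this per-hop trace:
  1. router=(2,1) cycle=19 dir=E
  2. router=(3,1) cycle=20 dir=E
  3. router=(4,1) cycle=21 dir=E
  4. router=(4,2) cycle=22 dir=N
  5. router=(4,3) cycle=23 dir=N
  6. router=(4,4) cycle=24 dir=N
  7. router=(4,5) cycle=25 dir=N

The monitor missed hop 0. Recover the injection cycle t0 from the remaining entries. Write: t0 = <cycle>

cyc[1] = 19 and cyc[k] = t0 + k·L for every k.
t0 = cyc[1] − L = 19 − 1 = 18.

t0 = 18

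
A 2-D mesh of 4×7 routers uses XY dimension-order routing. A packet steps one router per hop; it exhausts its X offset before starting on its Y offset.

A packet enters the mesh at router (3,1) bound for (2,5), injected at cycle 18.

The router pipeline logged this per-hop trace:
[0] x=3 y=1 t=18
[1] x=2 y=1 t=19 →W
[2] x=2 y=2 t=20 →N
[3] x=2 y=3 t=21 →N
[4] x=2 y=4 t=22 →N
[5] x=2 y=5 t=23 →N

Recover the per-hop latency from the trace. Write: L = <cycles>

L = 1

Between hops 0 and 1 the cycle counter advances 19 − 18 = 1.
Per-hop latency L = Δcyc = 1.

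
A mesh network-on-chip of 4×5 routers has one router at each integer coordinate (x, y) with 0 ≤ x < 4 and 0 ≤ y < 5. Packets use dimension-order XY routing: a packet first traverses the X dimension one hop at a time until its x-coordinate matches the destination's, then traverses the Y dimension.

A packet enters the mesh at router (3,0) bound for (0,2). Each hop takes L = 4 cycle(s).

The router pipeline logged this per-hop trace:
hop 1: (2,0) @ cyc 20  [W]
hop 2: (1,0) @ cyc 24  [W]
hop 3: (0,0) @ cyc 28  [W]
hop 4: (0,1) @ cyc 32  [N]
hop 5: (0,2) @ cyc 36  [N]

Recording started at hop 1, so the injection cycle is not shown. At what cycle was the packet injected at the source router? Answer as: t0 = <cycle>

t0 = 16

The first recorded entry is hop 1 at cycle 20.
So t0 = 20 − 1·4 = 16.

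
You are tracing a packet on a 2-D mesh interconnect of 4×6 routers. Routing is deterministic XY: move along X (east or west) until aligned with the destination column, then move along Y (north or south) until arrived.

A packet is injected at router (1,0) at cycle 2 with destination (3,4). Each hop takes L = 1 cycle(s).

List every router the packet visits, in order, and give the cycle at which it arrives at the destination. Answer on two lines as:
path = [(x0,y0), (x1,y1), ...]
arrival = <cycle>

#0 — 1,0 | c2
#1 — 2,0 | c3 | E
#2 — 3,0 | c4 | E
#3 — 3,1 | c5 | N
#4 — 3,2 | c6 | N
#5 — 3,3 | c7 | N
#6 — 3,4 | c8 | N

path = [(1,0), (2,0), (3,0), (3,1), (3,2), (3,3), (3,4)]
arrival = 8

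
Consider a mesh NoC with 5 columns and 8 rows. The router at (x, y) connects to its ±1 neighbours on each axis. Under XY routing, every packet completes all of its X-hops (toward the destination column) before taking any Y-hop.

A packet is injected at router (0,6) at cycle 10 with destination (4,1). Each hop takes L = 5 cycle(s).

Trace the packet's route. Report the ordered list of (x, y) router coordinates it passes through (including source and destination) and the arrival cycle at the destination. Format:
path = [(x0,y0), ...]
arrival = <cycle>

path = [(0,6), (1,6), (2,6), (3,6), (4,6), (4,5), (4,4), (4,3), (4,2), (4,1)]
arrival = 55

src (0,6)  cyc=10
E→(1,6)  cyc=15
E→(2,6)  cyc=20
E→(3,6)  cyc=25
E→(4,6)  cyc=30
S→(4,5)  cyc=35
S→(4,4)  cyc=40
S→(4,3)  cyc=45
S→(4,2)  cyc=50
S→(4,1)  cyc=55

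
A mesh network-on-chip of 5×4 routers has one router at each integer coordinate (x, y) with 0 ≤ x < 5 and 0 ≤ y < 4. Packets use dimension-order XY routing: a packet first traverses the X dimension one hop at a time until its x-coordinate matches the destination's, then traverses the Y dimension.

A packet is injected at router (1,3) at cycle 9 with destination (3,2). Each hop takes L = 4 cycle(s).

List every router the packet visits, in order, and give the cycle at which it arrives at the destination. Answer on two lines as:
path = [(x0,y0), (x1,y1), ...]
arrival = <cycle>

path = [(1,3), (2,3), (3,3), (3,2)]
arrival = 21

hop 0: (1,3) @ cyc 9
hop 1: (2,3) @ cyc 13  [E]
hop 2: (3,3) @ cyc 17  [E]
hop 3: (3,2) @ cyc 21  [S]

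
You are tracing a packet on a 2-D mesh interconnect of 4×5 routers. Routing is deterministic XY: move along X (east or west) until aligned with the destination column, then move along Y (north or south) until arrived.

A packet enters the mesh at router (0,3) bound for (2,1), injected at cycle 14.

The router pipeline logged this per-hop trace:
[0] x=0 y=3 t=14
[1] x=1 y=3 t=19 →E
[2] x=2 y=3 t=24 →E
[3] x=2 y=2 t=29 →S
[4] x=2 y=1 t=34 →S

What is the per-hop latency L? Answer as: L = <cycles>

L = 5

Between hops 0 and 1 the cycle counter advances 19 − 14 = 5.
Per-hop latency L = Δcyc = 5.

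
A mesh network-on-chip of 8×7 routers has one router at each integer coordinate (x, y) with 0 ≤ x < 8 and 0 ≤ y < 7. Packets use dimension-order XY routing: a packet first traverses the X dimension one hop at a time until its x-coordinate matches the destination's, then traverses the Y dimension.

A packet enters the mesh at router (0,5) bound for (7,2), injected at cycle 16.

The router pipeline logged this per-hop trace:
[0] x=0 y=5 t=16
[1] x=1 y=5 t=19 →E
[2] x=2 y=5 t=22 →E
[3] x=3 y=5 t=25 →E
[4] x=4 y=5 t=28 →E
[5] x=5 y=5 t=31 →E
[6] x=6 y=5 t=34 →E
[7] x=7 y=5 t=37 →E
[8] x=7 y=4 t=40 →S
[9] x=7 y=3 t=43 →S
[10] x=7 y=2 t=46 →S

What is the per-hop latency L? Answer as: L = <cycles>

L = 3

From hop 0 (16) to hop 1 (19): +3 cycles.
Each hop adds L, hence L = 3.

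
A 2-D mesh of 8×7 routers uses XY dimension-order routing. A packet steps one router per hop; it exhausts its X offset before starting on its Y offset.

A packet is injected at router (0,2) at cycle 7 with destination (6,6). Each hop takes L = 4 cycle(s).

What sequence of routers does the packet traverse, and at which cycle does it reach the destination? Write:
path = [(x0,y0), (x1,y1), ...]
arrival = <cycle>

path = [(0,2), (1,2), (2,2), (3,2), (4,2), (5,2), (6,2), (6,3), (6,4), (6,5), (6,6)]
arrival = 47

src (0,2)  cyc=7
E→(1,2)  cyc=11
E→(2,2)  cyc=15
E→(3,2)  cyc=19
E→(4,2)  cyc=23
E→(5,2)  cyc=27
E→(6,2)  cyc=31
N→(6,3)  cyc=35
N→(6,4)  cyc=39
N→(6,5)  cyc=43
N→(6,6)  cyc=47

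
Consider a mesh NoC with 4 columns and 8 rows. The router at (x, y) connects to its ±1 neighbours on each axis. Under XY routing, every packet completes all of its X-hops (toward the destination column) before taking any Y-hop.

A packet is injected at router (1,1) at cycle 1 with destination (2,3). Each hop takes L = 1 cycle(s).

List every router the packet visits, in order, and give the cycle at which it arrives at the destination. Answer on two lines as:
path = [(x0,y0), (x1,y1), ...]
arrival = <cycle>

path = [(1,1), (2,1), (2,2), (2,3)]
arrival = 4

[0] x=1 y=1 t=1
[1] x=2 y=1 t=2 →E
[2] x=2 y=2 t=3 →N
[3] x=2 y=3 t=4 →N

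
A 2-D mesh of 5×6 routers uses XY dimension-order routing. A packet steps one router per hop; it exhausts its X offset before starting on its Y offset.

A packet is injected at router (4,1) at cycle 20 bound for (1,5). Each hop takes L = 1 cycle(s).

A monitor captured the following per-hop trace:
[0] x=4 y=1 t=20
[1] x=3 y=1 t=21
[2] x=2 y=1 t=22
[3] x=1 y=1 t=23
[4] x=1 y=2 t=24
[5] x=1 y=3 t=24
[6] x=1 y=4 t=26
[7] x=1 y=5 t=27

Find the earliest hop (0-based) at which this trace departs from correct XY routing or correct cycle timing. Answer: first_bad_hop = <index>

check 1→ d=(-1,0) cyc+1: ok
check 2→ d=(-1,0) cyc+1: ok
check 3→ d=(-1,0) cyc+1: ok
check 4→ d=(0,1) cyc+1: ok
check 5→ d=(0,1) cyc+0: BAD: Δcyc=0≠L

first_bad_hop = 5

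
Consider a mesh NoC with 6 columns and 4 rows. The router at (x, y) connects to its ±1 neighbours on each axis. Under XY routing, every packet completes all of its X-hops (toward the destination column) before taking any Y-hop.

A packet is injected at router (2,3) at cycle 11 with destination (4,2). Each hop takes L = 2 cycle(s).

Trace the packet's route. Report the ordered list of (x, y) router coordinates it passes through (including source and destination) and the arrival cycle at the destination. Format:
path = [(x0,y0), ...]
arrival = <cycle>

[0] x=2 y=3 t=11
[1] x=3 y=3 t=13 →E
[2] x=4 y=3 t=15 →E
[3] x=4 y=2 t=17 →S

path = [(2,3), (3,3), (4,3), (4,2)]
arrival = 17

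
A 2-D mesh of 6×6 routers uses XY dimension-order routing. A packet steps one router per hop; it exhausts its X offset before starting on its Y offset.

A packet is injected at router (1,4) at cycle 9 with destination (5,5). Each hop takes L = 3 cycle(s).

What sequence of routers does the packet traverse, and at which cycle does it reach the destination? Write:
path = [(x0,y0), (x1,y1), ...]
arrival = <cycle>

  0. router=(1,4) cycle=9 (inject)
  1. router=(2,4) cycle=12 dir=E
  2. router=(3,4) cycle=15 dir=E
  3. router=(4,4) cycle=18 dir=E
  4. router=(5,4) cycle=21 dir=E
  5. router=(5,5) cycle=24 dir=N

path = [(1,4), (2,4), (3,4), (4,4), (5,4), (5,5)]
arrival = 24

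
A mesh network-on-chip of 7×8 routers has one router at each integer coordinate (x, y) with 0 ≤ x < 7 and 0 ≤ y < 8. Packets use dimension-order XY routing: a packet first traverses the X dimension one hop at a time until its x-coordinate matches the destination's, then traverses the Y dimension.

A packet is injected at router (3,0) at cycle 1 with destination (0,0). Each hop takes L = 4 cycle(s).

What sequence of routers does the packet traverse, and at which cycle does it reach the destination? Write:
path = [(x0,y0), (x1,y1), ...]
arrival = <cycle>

path = [(3,0), (2,0), (1,0), (0,0)]
arrival = 13

hop 0: (3,0) @ cyc 1
hop 1: (2,0) @ cyc 5  [W]
hop 2: (1,0) @ cyc 9  [W]
hop 3: (0,0) @ cyc 13  [W]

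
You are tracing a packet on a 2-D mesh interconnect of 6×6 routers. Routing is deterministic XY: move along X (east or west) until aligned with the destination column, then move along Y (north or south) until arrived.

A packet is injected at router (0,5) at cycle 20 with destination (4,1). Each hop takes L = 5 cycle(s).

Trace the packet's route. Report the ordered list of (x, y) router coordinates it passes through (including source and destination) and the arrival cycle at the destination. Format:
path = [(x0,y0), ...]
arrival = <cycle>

src (0,5)  cyc=20
E→(1,5)  cyc=25
E→(2,5)  cyc=30
E→(3,5)  cyc=35
E→(4,5)  cyc=40
S→(4,4)  cyc=45
S→(4,3)  cyc=50
S→(4,2)  cyc=55
S→(4,1)  cyc=60

path = [(0,5), (1,5), (2,5), (3,5), (4,5), (4,4), (4,3), (4,2), (4,1)]
arrival = 60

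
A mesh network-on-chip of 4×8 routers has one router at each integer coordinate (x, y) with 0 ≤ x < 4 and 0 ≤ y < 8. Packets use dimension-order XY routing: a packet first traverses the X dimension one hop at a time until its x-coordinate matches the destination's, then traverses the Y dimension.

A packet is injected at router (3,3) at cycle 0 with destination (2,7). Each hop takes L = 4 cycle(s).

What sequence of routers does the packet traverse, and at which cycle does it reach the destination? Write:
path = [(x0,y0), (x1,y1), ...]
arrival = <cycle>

[0] x=3 y=3 t=0
[1] x=2 y=3 t=4 →W
[2] x=2 y=4 t=8 →N
[3] x=2 y=5 t=12 →N
[4] x=2 y=6 t=16 →N
[5] x=2 y=7 t=20 →N

path = [(3,3), (2,3), (2,4), (2,5), (2,6), (2,7)]
arrival = 20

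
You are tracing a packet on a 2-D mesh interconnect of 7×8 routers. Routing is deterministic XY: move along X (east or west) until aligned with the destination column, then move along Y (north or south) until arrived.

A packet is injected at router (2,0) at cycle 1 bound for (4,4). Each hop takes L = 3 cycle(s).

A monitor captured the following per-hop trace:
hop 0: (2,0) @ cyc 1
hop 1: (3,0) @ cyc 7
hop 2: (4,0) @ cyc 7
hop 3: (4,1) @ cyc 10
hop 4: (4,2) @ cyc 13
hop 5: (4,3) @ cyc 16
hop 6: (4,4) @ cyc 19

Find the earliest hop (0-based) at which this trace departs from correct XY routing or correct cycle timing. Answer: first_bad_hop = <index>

first_bad_hop = 1

  1: Δx=+1 Δy=+0 Δt=6 [BAD: Δcyc=6≠L]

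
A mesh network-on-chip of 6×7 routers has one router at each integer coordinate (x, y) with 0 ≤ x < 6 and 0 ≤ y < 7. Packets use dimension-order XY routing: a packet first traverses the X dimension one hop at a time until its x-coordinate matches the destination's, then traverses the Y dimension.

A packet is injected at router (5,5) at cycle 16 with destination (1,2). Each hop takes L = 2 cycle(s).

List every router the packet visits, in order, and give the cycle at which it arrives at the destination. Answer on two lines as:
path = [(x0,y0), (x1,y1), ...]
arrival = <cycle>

path = [(5,5), (4,5), (3,5), (2,5), (1,5), (1,4), (1,3), (1,2)]
arrival = 30

#0 — 5,5 | c16
#1 — 4,5 | c18 | W
#2 — 3,5 | c20 | W
#3 — 2,5 | c22 | W
#4 — 1,5 | c24 | W
#5 — 1,4 | c26 | S
#6 — 1,3 | c28 | S
#7 — 1,2 | c30 | S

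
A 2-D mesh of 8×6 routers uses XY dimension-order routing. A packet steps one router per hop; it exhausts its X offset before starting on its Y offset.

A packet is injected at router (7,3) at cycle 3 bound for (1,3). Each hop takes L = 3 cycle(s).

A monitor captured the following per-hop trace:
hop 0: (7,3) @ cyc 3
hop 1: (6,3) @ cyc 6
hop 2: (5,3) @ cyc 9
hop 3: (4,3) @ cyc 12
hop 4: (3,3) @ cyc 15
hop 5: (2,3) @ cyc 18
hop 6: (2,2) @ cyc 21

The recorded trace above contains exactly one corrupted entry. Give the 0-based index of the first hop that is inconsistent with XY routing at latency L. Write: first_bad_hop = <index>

  1: Δx=-1 Δy=+0 Δt=3 [ok]
  2: Δx=-1 Δy=+0 Δt=3 [ok]
  3: Δx=-1 Δy=+0 Δt=3 [ok]
  4: Δx=-1 Δy=+0 Δt=3 [ok]
  5: Δx=-1 Δy=+0 Δt=3 [ok]
  6: Δx=+0 Δy=-1 Δt=3 [BAD: Y-move but x=2≠1]

first_bad_hop = 6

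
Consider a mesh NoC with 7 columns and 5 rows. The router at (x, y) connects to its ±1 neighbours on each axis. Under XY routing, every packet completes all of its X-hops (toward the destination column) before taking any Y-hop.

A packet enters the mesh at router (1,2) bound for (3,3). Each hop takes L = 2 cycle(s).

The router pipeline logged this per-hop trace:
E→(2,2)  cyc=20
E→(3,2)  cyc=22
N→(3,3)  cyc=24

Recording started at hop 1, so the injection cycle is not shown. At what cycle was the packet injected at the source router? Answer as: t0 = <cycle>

cyc[1] = 20 and cyc[k] = t0 + k·L for every k.
t0 = cyc[1] − L = 20 − 2 = 18.

t0 = 18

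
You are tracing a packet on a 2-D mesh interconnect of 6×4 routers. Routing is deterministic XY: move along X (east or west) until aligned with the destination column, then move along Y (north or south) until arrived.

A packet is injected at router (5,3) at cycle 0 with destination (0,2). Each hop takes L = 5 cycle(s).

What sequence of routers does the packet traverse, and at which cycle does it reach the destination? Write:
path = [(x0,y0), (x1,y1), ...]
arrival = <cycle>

#0 — 5,3 | c0
#1 — 4,3 | c5 | W
#2 — 3,3 | c10 | W
#3 — 2,3 | c15 | W
#4 — 1,3 | c20 | W
#5 — 0,3 | c25 | W
#6 — 0,2 | c30 | S

path = [(5,3), (4,3), (3,3), (2,3), (1,3), (0,3), (0,2)]
arrival = 30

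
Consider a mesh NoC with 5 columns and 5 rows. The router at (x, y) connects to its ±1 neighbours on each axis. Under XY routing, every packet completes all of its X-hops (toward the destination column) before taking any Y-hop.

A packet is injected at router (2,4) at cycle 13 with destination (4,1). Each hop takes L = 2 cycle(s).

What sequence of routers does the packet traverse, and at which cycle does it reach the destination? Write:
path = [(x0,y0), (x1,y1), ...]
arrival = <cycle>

path = [(2,4), (3,4), (4,4), (4,3), (4,2), (4,1)]
arrival = 23

[0] x=2 y=4 t=13
[1] x=3 y=4 t=15 →E
[2] x=4 y=4 t=17 →E
[3] x=4 y=3 t=19 →S
[4] x=4 y=2 t=21 →S
[5] x=4 y=1 t=23 →S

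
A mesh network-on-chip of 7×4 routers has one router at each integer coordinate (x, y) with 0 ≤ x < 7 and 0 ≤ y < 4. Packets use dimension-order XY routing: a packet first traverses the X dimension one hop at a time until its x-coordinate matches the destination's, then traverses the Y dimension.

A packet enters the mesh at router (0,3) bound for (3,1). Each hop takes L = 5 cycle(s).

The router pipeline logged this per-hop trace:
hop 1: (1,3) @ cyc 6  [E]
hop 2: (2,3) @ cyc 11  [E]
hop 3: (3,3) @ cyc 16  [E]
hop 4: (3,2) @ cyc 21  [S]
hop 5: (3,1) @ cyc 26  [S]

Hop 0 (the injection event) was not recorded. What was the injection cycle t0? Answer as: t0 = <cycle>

t0 = 1

The first recorded entry is hop 1 at cycle 6.
So t0 = 6 − 1·5 = 1.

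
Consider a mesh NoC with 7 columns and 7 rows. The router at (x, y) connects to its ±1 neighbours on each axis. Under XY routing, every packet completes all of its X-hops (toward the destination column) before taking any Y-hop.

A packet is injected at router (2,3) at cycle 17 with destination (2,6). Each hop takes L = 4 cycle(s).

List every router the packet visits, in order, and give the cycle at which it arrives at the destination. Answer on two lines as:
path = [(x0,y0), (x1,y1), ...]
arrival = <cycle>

path = [(2,3), (2,4), (2,5), (2,6)]
arrival = 29

[0] x=2 y=3 t=17
[1] x=2 y=4 t=21 →N
[2] x=2 y=5 t=25 →N
[3] x=2 y=6 t=29 →N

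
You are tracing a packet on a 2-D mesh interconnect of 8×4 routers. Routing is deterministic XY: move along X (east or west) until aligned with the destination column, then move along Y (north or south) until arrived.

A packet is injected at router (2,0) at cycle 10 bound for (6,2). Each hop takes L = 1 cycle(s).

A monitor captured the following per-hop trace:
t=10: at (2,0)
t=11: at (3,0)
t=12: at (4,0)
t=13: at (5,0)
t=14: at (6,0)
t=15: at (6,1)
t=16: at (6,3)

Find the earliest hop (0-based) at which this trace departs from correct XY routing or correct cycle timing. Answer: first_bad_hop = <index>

  1: Δx=+1 Δy=+0 Δt=1 [ok]
  2: Δx=+1 Δy=+0 Δt=1 [ok]
  3: Δx=+1 Δy=+0 Δt=1 [ok]
  4: Δx=+1 Δy=+0 Δt=1 [ok]
  5: Δx=+0 Δy=+1 Δt=1 [ok]
  6: Δx=+0 Δy=+2 Δt=1 [BAD: non-unit step]

first_bad_hop = 6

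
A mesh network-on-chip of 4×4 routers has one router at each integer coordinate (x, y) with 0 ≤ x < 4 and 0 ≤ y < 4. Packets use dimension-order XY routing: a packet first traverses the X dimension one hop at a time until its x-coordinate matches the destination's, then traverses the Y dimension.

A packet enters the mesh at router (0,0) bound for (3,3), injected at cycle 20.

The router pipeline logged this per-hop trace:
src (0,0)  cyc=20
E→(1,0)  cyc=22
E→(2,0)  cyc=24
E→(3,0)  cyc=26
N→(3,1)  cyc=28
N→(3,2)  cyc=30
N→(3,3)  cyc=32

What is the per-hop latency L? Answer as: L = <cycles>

From hop 0 (20) to hop 1 (22): +2 cycles.
One hop costs L cycles, so L = 2.

L = 2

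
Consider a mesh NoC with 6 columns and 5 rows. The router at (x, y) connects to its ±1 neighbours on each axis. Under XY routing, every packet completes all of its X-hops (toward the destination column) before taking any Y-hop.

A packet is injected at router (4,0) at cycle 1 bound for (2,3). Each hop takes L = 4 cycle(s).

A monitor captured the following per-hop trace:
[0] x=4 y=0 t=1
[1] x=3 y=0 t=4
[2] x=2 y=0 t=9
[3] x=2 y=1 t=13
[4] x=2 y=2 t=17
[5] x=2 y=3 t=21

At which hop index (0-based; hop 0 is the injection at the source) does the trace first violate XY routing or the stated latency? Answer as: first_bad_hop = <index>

first_bad_hop = 1

[1] (-1,+0) / 3c ⇒ BAD: Δcyc=3≠L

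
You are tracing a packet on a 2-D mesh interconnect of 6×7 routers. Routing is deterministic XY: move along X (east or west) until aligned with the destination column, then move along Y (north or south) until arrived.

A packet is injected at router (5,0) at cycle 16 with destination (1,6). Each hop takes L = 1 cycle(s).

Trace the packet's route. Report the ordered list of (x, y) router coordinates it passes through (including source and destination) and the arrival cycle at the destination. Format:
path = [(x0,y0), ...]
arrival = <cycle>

  0. router=(5,0) cycle=16 (inject)
  1. router=(4,0) cycle=17 dir=W
  2. router=(3,0) cycle=18 dir=W
  3. router=(2,0) cycle=19 dir=W
  4. router=(1,0) cycle=20 dir=W
  5. router=(1,1) cycle=21 dir=N
  6. router=(1,2) cycle=22 dir=N
  7. router=(1,3) cycle=23 dir=N
  8. router=(1,4) cycle=24 dir=N
  9. router=(1,5) cycle=25 dir=N
  10. router=(1,6) cycle=26 dir=N

path = [(5,0), (4,0), (3,0), (2,0), (1,0), (1,1), (1,2), (1,3), (1,4), (1,5), (1,6)]
arrival = 26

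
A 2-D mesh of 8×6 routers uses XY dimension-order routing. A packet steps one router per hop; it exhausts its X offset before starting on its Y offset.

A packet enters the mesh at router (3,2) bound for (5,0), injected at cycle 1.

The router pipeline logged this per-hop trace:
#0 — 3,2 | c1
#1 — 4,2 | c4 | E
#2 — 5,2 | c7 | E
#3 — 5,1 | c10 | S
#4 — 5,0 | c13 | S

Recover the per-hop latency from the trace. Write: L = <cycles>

cyc[1] − cyc[0] = 4 − 1 = 3.
One hop costs L cycles, so L = 3.

L = 3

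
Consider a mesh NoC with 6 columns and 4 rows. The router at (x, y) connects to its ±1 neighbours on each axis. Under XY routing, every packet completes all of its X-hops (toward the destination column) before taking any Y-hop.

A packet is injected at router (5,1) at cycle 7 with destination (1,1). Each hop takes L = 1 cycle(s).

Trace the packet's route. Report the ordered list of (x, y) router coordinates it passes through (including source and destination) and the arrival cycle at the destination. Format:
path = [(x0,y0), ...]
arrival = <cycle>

t=7: at (5,1)
t=8: at (4,1) after W
t=9: at (3,1) after W
t=10: at (2,1) after W
t=11: at (1,1) after W

path = [(5,1), (4,1), (3,1), (2,1), (1,1)]
arrival = 11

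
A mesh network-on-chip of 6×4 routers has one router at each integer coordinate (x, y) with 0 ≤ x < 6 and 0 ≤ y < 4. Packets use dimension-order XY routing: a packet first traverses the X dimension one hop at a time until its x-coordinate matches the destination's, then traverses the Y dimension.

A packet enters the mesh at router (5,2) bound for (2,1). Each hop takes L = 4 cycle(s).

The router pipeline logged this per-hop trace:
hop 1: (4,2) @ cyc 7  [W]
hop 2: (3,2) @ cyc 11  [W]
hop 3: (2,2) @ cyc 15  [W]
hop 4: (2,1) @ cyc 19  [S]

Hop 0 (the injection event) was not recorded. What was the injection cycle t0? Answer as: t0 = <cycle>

t0 = 3

Hop 1 reached at cycle 7; hop k is at t0 + k·L.
Therefore t0 = 7 − L = 3.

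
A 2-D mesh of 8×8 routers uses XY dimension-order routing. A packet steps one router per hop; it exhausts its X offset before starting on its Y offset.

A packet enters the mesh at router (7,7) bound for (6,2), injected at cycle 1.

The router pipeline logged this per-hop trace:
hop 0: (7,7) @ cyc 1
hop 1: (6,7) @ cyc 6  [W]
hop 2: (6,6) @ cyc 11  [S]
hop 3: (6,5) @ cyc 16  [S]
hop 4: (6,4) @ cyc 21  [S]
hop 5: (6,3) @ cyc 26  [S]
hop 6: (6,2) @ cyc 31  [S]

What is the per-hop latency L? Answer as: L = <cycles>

Δcyc across hop 0→1: 6 − 1 = 5.
One hop costs L cycles, so L = 5.

L = 5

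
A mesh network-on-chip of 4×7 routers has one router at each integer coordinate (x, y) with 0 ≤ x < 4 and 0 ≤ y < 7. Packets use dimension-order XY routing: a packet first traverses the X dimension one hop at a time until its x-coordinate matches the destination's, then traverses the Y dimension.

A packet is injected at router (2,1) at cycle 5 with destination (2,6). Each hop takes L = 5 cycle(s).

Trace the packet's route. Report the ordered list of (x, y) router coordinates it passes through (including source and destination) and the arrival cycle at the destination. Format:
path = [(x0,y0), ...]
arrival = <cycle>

path = [(2,1), (2,2), (2,3), (2,4), (2,5), (2,6)]
arrival = 30

src (2,1)  cyc=5
N→(2,2)  cyc=10
N→(2,3)  cyc=15
N→(2,4)  cyc=20
N→(2,5)  cyc=25
N→(2,6)  cyc=30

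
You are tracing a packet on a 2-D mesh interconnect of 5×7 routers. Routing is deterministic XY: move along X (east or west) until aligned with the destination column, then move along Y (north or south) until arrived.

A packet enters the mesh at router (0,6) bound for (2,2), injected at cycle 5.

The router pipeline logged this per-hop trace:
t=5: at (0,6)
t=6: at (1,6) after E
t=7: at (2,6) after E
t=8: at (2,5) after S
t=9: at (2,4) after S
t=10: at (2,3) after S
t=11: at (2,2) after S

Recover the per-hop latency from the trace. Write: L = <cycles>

cyc[1] − cyc[0] = 6 − 5 = 1.
One hop costs L cycles, so L = 1.

L = 1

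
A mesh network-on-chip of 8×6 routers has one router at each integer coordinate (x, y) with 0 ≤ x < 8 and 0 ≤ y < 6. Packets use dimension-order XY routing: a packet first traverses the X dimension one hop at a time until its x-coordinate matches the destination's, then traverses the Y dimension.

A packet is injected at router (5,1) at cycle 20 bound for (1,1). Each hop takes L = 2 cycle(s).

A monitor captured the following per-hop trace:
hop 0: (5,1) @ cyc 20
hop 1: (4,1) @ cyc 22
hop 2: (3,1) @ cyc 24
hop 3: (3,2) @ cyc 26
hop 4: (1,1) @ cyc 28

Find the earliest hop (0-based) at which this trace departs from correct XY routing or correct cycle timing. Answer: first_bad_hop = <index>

[1] (-1,+0) / 2c ⇒ ok
[2] (-1,+0) / 2c ⇒ ok
[3] (+0,+1) / 2c ⇒ BAD: Y-move but x=3≠1

first_bad_hop = 3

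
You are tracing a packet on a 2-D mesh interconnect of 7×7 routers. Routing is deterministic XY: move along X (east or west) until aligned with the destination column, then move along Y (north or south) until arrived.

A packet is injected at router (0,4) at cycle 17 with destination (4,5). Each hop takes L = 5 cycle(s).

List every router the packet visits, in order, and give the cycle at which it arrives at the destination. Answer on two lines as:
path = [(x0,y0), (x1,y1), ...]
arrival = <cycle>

path = [(0,4), (1,4), (2,4), (3,4), (4,4), (4,5)]
arrival = 42

t=17: at (0,4)
t=22: at (1,4) after E
t=27: at (2,4) after E
t=32: at (3,4) after E
t=37: at (4,4) after E
t=42: at (4,5) after N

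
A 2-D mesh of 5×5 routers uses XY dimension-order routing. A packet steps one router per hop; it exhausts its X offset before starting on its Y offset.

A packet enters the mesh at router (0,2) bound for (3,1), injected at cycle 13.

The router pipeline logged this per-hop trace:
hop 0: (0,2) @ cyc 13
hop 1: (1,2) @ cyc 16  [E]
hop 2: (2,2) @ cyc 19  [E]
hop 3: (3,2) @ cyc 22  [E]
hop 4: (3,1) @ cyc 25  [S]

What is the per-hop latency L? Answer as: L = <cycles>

cyc[1] − cyc[0] = 16 − 13 = 3.
Each hop adds L, hence L = 3.

L = 3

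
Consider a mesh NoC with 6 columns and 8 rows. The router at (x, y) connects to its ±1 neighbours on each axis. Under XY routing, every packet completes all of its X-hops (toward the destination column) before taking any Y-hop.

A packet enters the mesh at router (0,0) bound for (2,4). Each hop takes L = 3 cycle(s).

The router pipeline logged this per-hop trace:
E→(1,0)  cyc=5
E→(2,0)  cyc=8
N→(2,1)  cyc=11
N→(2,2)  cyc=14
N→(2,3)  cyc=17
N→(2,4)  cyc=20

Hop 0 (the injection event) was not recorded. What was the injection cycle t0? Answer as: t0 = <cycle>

At hop 1 the cycle is 5; in general cyc_k = t0 + kL.
Subtract one hop: t0 = 5 − 3 = 2.

t0 = 2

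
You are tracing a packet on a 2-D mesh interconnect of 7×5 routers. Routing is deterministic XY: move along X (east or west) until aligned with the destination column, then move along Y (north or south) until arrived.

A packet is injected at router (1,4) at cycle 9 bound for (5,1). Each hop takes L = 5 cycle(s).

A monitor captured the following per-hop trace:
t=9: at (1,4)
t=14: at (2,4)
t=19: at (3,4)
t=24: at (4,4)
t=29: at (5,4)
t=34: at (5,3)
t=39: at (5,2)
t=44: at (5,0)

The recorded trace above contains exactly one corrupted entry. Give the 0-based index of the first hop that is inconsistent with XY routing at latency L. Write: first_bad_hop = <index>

hop 1: step (+1,+0), +5 cyc — ok
hop 2: step (+1,+0), +5 cyc — ok
hop 3: step (+1,+0), +5 cyc — ok
hop 4: step (+1,+0), +5 cyc — ok
hop 5: step (+0,-1), +5 cyc — ok
hop 6: step (+0,-1), +5 cyc — ok
hop 7: step (+0,-2), +5 cyc — BAD: non-unit step

first_bad_hop = 7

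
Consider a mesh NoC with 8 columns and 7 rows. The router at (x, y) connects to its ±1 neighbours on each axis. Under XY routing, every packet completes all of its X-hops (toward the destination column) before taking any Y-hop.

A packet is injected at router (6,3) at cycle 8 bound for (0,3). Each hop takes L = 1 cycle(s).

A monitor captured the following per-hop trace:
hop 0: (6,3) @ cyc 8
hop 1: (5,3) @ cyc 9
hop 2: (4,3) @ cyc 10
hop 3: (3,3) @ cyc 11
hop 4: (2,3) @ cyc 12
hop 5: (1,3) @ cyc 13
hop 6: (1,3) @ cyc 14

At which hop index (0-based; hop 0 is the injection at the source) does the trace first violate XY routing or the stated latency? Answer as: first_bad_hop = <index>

  1: Δx=-1 Δy=+0 Δt=1 [ok]
  2: Δx=-1 Δy=+0 Δt=1 [ok]
  3: Δx=-1 Δy=+0 Δt=1 [ok]
  4: Δx=-1 Δy=+0 Δt=1 [ok]
  5: Δx=-1 Δy=+0 Δt=1 [ok]
  6: Δx=+0 Δy=+0 Δt=1 [BAD: non-unit step]

first_bad_hop = 6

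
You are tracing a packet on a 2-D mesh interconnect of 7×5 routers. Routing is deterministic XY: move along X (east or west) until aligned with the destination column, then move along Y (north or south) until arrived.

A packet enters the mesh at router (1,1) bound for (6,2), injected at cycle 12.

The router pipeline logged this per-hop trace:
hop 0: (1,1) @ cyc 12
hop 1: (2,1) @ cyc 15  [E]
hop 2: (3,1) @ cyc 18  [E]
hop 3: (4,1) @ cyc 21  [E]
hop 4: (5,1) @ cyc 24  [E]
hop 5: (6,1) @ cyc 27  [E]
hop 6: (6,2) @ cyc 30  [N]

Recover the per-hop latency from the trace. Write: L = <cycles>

L = 3

Δcyc across hop 0→1: 15 − 12 = 3.
Each hop adds L, hence L = 3.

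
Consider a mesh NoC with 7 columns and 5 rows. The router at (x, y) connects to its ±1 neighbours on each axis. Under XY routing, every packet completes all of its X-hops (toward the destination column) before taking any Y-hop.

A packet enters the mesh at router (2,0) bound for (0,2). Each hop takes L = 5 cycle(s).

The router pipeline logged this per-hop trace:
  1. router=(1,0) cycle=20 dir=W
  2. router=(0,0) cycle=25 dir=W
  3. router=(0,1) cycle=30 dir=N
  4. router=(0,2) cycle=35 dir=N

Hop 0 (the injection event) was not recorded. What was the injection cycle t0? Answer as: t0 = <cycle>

t0 = 15

cyc[1] = 20 and cyc[k] = t0 + k·L for every k.
t0 = cyc[1] − L = 20 − 5 = 15.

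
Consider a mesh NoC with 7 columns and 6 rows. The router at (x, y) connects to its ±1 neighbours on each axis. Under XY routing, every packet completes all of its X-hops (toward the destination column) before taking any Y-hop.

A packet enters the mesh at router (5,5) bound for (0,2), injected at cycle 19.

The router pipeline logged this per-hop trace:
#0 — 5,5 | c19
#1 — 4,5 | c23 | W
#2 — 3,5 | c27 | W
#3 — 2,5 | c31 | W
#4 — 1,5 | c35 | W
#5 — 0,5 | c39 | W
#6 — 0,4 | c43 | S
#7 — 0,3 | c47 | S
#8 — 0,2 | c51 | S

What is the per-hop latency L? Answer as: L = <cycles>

L = 4

From hop 0 (19) to hop 1 (23): +4 cycles.
Each hop adds L, hence L = 4.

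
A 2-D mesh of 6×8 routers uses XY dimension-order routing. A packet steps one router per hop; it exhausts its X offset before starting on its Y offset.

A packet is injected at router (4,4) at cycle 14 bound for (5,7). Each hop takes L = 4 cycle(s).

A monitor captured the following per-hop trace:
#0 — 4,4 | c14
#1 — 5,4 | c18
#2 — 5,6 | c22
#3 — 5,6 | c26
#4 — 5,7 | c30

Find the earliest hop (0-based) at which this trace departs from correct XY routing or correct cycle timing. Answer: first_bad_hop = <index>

first_bad_hop = 2

[1] (+1,+0) / 4c ⇒ ok
[2] (+0,+2) / 4c ⇒ BAD: non-unit step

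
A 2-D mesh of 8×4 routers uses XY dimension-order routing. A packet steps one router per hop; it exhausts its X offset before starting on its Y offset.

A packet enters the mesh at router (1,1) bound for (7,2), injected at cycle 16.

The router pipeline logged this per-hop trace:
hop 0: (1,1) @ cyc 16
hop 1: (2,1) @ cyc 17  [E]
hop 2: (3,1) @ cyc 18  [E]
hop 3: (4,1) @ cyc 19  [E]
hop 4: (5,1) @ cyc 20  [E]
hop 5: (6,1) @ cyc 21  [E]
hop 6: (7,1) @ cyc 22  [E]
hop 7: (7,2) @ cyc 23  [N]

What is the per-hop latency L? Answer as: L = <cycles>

cyc[1] − cyc[0] = 17 − 16 = 1.
That increment is L by definition: L = 1.

L = 1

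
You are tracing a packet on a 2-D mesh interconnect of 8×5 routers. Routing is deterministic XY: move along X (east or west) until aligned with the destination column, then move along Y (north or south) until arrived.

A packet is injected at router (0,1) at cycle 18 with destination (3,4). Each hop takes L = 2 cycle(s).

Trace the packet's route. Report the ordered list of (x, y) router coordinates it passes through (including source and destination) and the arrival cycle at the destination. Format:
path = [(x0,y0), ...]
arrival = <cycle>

path = [(0,1), (1,1), (2,1), (3,1), (3,2), (3,3), (3,4)]
arrival = 30

[0] x=0 y=1 t=18
[1] x=1 y=1 t=20 →E
[2] x=2 y=1 t=22 →E
[3] x=3 y=1 t=24 →E
[4] x=3 y=2 t=26 →N
[5] x=3 y=3 t=28 →N
[6] x=3 y=4 t=30 →N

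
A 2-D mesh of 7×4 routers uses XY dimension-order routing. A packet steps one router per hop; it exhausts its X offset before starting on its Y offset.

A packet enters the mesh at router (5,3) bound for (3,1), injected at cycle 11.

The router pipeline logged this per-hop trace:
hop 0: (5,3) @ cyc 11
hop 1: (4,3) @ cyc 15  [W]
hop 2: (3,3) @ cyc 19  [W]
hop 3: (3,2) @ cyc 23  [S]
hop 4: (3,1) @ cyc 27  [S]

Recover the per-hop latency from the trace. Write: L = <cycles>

L = 4

cyc[1] − cyc[0] = 15 − 11 = 4.
That increment is L by definition: L = 4.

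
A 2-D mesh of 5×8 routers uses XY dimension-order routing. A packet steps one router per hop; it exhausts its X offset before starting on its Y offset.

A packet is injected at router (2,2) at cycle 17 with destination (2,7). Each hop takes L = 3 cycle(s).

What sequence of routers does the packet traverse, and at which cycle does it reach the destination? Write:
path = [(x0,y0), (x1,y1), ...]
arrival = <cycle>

#0 — 2,2 | c17
#1 — 2,3 | c20 | N
#2 — 2,4 | c23 | N
#3 — 2,5 | c26 | N
#4 — 2,6 | c29 | N
#5 — 2,7 | c32 | N

path = [(2,2), (2,3), (2,4), (2,5), (2,6), (2,7)]
arrival = 32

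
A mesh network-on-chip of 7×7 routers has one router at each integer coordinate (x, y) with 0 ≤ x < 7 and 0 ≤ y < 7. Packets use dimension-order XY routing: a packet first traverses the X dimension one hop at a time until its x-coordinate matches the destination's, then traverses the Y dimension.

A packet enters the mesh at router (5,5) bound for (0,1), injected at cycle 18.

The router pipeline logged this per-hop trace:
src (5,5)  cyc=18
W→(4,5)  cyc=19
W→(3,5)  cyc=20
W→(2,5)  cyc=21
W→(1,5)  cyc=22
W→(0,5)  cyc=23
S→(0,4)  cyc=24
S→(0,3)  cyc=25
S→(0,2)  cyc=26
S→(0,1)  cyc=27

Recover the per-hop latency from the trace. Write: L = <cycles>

Between hops 0 and 1 the cycle counter advances 19 − 18 = 1.
One hop costs L cycles, so L = 1.

L = 1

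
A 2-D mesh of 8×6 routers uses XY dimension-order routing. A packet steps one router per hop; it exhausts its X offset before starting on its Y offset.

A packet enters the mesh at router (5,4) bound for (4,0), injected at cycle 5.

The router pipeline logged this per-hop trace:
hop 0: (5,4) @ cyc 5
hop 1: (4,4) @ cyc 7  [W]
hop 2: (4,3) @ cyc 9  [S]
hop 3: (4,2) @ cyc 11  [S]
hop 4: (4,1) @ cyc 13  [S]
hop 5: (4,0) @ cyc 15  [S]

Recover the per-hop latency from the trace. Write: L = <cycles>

L = 2

cyc[1] − cyc[0] = 7 − 5 = 2.
That increment is L by definition: L = 2.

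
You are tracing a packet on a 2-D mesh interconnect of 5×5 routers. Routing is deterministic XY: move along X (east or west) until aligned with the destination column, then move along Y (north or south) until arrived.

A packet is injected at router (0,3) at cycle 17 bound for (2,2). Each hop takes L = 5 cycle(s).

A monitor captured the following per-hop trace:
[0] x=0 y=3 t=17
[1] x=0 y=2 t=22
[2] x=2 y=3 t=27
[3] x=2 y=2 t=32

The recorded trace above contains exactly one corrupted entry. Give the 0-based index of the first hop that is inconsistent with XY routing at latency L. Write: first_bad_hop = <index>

check 1→ d=(0,-1) cyc+5: BAD: Y-move but x=0≠2

first_bad_hop = 1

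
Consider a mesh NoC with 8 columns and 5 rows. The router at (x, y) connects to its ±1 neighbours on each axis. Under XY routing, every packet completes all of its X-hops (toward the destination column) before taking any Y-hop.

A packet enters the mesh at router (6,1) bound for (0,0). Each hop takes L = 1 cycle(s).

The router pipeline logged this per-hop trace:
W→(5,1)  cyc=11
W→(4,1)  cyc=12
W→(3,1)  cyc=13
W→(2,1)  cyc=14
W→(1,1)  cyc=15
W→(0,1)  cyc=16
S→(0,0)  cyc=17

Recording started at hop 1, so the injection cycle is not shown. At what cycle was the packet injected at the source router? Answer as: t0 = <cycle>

Hop 1 reached at cycle 11; hop k is at t0 + k·L.
Therefore t0 = 11 − L = 10.

t0 = 10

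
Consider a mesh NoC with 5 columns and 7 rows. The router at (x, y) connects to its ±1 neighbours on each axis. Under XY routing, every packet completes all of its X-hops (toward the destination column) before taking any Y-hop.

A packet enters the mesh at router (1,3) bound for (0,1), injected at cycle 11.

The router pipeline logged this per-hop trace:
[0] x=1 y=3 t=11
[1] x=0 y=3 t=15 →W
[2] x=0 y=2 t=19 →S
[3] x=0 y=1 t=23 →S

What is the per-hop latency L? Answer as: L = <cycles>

From hop 0 (11) to hop 1 (15): +4 cycles.
Per-hop latency L = Δcyc = 4.

L = 4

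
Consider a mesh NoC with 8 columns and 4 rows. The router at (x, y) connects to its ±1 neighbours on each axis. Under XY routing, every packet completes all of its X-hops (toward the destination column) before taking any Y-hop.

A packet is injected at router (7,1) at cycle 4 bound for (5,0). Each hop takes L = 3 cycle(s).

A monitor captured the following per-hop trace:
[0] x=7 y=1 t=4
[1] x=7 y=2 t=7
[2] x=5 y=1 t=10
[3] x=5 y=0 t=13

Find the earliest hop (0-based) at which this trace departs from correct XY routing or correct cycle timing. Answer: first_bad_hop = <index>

hop 1: step (+0,+1), +3 cyc — BAD: Y-move but x=7≠5

first_bad_hop = 1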